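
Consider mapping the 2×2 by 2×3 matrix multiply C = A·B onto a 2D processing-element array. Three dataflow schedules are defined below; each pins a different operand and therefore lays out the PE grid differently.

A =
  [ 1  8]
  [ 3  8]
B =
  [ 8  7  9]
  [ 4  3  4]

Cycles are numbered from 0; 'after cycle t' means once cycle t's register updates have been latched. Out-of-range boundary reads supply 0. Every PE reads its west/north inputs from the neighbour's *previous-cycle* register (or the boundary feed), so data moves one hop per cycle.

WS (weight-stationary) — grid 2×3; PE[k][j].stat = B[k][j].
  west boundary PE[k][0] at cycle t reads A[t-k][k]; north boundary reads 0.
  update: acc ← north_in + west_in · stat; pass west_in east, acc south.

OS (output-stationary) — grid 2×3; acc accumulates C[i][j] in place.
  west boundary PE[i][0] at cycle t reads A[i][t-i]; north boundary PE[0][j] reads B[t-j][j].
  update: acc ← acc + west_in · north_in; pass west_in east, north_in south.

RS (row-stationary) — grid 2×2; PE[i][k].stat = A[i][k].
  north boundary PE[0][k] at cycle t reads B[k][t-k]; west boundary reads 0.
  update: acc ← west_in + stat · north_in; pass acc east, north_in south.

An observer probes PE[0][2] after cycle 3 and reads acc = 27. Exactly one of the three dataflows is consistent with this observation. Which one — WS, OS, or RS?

— WS: 2×3; PE[0][2] trace:
  after 0 — PE[0][2] acc=0, pass-E 0, pass-S 0
  after 1 — PE[0][2] acc=0, pass-E 0, pass-S 0
  after 2 — PE[0][2] acc=9, pass-E 1, pass-S 9
  after 3 — PE[0][2] acc=27, pass-E 3, pass-S 27
— OS: 2×3; PE[0][2] trace:
  after 0 — PE[0][2] acc=0, pass-E 0, pass-S 0
  after 1 — PE[0][2] acc=0, pass-E 0, pass-S 0
  after 2 — PE[0][2] acc=9, pass-E 1, pass-S 9
  after 3 — PE[0][2] acc=41, pass-E 8, pass-S 4
RS (2×2): PE[0][2] does not exist.

dataflow = WS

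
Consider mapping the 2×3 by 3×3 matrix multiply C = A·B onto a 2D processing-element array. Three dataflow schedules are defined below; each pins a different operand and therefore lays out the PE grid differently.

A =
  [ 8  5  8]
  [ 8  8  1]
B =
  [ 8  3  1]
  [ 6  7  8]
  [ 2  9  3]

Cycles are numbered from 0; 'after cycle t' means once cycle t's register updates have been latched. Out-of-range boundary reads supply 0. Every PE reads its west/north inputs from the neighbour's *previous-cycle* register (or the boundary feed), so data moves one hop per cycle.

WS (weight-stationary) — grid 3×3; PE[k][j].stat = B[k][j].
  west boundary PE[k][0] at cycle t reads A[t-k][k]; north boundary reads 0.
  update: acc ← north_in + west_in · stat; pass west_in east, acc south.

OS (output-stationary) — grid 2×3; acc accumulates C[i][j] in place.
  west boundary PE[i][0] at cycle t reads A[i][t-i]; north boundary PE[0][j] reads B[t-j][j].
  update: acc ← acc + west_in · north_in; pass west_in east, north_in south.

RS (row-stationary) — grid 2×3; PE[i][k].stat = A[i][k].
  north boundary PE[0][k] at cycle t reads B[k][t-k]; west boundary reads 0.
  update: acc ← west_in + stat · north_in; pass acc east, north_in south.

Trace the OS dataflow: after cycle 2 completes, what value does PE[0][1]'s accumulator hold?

PE[0][1].acc = 59

Tracing OS — 2×3 array, target PE[0][1]:
  cycle 0: PE[0][0] → acc 64, east 8, south 8
  cycle 0: PE[0][1] → acc 0, east 0, south 0
  cycle 1: PE[0][0] → acc 94, east 5, south 6
  cycle 1: PE[0][1] → acc 24, east 8, south 3
  cycle 2: PE[0][0] → acc 110, east 8, south 2
  cycle 2: PE[0][1] → acc 59, east 5, south 7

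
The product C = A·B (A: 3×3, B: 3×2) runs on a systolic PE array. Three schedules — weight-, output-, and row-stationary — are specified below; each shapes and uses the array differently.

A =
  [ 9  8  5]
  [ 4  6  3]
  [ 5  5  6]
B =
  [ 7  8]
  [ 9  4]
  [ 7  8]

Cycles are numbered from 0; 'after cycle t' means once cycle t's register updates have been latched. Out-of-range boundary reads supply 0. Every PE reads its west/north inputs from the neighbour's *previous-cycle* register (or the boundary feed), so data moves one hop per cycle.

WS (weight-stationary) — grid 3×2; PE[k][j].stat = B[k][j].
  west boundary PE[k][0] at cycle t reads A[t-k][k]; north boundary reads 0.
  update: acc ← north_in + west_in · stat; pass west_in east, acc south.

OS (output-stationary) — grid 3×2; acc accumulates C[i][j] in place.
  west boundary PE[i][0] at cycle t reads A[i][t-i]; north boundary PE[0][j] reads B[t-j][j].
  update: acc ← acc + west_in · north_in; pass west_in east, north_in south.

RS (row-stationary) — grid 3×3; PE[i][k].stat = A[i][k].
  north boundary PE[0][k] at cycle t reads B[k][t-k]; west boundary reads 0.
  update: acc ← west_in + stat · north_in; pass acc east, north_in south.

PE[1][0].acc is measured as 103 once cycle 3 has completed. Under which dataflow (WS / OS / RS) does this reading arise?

Under WS (3×2), PE[1][0]:
  @0  [1,0]  acc 0  |  →0  ↓0
  @1  [1,0]  acc 135  |  →8  ↓135
  @2  [1,0]  acc 82  |  →6  ↓82
  @3  [1,0]  acc 80  |  →5  ↓80
Under OS (3×2), PE[1][0]:
  @0  [1,0]  acc 0  |  →0  ↓0
  @1  [1,0]  acc 28  |  →4  ↓7
  @2  [1,0]  acc 82  |  →6  ↓9
  @3  [1,0]  acc 103  |  →3  ↓7
Under RS (3×3), PE[1][0]:
  @0  [1,0]  acc 0  |  →0  ↓0
  @1  [1,0]  acc 28  |  →28  ↓7
  @2  [1,0]  acc 32  |  →32  ↓8
  @3  [1,0]  acc 0  |  →0  ↓0

dataflow = OS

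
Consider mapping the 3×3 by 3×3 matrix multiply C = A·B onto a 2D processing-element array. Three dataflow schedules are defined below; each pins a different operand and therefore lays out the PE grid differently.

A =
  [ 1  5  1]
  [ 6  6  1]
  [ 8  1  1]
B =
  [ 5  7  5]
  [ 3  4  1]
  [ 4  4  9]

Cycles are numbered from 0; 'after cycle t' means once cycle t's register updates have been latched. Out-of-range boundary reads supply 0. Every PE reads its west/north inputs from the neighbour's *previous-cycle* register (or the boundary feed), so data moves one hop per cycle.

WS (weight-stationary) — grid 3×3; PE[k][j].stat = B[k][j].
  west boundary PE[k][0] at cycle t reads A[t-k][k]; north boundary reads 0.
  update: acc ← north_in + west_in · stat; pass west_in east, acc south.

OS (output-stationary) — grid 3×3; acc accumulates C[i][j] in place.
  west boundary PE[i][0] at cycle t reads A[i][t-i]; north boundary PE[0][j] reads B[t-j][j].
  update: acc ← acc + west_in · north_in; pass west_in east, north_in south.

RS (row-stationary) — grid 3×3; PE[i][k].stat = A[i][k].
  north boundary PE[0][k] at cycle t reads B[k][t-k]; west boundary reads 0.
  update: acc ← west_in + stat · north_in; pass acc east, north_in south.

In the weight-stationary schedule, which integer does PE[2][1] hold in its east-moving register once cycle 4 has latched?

register = 1

WS on a 3×3 grid — tracing PE[2][1] and its feeders:
  c0 r1c1: 0 / 0 / 0
  c0 r2c0: 0 / 0 / 0
  c0 r2c1: 0 / 0 / 0
  c1 r1c1: 0 / 0 / 0
  c1 r2c0: 0 / 0 / 0
  c1 r2c1: 0 / 0 / 0
  c2 r1c1: 27 / 5 / 27
  c2 r2c0: 24 / 1 / 24
  c2 r2c1: 0 / 0 / 0
  c3 r1c1: 66 / 6 / 66
  c3 r2c0: 52 / 1 / 52
  c3 r2c1: 31 / 1 / 31
  c4 r1c1: 60 / 1 / 60
  c4 r2c0: 47 / 1 / 47
  c4 r2c1: 70 / 1 / 70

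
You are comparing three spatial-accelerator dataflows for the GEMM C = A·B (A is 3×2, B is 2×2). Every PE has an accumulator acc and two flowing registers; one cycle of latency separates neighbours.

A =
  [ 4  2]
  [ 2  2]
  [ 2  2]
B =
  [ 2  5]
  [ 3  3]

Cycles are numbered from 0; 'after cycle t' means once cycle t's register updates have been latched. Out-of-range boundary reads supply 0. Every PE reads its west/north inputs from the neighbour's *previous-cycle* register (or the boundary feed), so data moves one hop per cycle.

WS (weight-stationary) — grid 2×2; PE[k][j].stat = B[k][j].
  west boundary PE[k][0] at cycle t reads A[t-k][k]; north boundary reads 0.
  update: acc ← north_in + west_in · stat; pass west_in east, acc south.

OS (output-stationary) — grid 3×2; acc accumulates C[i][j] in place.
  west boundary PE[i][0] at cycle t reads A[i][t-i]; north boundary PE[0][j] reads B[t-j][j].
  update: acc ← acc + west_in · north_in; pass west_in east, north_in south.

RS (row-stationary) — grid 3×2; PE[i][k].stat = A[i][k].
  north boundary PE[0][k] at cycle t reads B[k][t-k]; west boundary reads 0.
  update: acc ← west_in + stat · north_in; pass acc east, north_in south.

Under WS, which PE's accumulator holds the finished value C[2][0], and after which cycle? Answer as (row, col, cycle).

(row, col, cycle) = (1, 0, 3)

WS: C[2][0] accumulates in PE[1][0]:
  t=0 PE[1][0]: acc=0 h=0 v=0
  t=1 PE[1][0]: acc=14 h=2 v=14
  t=2 PE[1][0]: acc=10 h=2 v=10
  t=3 PE[1][0]: acc=10 h=2 v=10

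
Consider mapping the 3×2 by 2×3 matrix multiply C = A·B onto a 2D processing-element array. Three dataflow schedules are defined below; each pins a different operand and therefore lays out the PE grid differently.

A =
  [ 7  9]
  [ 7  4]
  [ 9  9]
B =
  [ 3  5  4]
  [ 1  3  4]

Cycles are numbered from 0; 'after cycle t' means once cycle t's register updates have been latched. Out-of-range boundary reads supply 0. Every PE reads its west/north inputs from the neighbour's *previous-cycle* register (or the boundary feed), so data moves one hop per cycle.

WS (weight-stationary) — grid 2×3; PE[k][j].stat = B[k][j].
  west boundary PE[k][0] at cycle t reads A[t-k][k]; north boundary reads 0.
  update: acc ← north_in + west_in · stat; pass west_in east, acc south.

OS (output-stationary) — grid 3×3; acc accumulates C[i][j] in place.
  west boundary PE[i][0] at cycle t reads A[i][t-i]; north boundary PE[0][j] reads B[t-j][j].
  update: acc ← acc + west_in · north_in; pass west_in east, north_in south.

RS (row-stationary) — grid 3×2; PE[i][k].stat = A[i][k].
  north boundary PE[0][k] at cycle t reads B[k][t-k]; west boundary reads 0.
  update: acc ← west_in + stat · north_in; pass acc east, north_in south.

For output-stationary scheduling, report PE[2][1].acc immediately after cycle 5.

PE[2][1].acc = 72

OS (3×3). Following PE[2][1] plus its west/north inputs:
  after 0 — PE[1][1] acc=0, pass-E 0, pass-S 0
  after 0 — PE[2][0] acc=0, pass-E 0, pass-S 0
  after 0 — PE[2][1] acc=0, pass-E 0, pass-S 0
  after 1 — PE[1][1] acc=0, pass-E 0, pass-S 0
  after 1 — PE[2][0] acc=0, pass-E 0, pass-S 0
  after 1 — PE[2][1] acc=0, pass-E 0, pass-S 0
  after 2 — PE[1][1] acc=35, pass-E 7, pass-S 5
  after 2 — PE[2][0] acc=27, pass-E 9, pass-S 3
  after 2 — PE[2][1] acc=0, pass-E 0, pass-S 0
  after 3 — PE[1][1] acc=47, pass-E 4, pass-S 3
  after 3 — PE[2][0] acc=36, pass-E 9, pass-S 1
  after 3 — PE[2][1] acc=45, pass-E 9, pass-S 5
  after 4 — PE[1][1] acc=47, pass-E 0, pass-S 0
  after 4 — PE[2][0] acc=36, pass-E 0, pass-S 0
  after 4 — PE[2][1] acc=72, pass-E 9, pass-S 3
  after 5 — PE[1][1] acc=47, pass-E 0, pass-S 0
  after 5 — PE[2][0] acc=36, pass-E 0, pass-S 0
  after 5 — PE[2][1] acc=72, pass-E 0, pass-S 0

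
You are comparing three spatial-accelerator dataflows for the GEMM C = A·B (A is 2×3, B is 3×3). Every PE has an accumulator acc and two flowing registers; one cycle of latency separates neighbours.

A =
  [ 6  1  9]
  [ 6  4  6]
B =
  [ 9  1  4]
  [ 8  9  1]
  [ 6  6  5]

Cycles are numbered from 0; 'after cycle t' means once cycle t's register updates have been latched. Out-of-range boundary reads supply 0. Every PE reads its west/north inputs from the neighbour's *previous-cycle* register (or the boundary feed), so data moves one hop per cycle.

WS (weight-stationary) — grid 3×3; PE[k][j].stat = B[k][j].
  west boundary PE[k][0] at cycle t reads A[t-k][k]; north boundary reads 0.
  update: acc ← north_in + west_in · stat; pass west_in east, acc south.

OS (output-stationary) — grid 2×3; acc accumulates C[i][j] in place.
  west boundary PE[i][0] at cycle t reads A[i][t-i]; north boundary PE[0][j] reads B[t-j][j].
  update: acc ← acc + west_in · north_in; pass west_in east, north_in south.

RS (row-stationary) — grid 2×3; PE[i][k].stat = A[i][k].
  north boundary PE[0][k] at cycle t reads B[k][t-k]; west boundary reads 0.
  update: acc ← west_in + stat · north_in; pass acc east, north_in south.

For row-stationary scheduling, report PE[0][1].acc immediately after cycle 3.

RS (2×3). Following PE[0][1] plus its west/north inputs:
  t=0 PE[0][0]: acc=54 h=54 v=9
  t=0 PE[0][1]: acc=0 h=0 v=0
  t=1 PE[0][0]: acc=6 h=6 v=1
  t=1 PE[0][1]: acc=62 h=62 v=8
  t=2 PE[0][0]: acc=24 h=24 v=4
  t=2 PE[0][1]: acc=15 h=15 v=9
  t=3 PE[0][0]: acc=0 h=0 v=0
  t=3 PE[0][1]: acc=25 h=25 v=1

PE[0][1].acc = 25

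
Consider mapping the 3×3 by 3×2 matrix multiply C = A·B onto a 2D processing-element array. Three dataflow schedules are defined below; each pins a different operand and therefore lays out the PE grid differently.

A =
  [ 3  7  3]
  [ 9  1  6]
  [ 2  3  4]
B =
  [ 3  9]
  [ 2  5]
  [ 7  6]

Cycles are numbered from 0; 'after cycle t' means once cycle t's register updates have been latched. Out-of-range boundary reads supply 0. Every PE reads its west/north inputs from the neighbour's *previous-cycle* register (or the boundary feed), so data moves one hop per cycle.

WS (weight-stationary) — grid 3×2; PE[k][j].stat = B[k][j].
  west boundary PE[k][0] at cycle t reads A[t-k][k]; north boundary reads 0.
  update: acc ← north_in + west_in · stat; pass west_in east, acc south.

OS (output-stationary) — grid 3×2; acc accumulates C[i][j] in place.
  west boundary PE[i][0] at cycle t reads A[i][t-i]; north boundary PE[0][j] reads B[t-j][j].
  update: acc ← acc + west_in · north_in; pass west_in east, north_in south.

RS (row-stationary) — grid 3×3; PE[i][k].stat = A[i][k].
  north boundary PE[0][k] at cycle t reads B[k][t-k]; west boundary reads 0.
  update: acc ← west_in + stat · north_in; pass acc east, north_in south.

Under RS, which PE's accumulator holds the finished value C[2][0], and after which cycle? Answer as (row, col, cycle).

(row, col, cycle) = (2, 2, 4)

RS: C[2][0] accumulates in PE[2][2]:
  t=0 PE[2][2]: acc=0 h=0 v=0
  t=1 PE[2][2]: acc=0 h=0 v=0
  t=2 PE[2][2]: acc=0 h=0 v=0
  t=3 PE[2][2]: acc=0 h=0 v=0
  t=4 PE[2][2]: acc=40 h=40 v=7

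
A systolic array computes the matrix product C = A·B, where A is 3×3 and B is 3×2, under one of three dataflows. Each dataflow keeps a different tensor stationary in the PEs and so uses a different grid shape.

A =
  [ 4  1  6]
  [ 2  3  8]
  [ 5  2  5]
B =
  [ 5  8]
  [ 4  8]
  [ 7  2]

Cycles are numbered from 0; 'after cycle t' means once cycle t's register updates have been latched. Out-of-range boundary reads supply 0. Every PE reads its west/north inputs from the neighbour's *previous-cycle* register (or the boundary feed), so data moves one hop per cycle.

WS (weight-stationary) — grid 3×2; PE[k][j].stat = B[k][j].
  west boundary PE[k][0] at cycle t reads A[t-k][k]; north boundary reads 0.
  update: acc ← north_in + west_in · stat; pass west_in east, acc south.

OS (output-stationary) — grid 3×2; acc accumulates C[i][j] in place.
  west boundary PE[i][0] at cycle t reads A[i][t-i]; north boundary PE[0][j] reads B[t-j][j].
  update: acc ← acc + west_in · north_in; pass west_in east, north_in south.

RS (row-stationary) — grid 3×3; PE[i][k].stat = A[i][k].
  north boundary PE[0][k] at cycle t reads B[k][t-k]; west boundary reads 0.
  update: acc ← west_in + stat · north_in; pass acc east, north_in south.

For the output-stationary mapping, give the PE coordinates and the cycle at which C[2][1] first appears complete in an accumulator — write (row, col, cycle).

(row, col, cycle) = (2, 1, 5)

OS: C[2][1] accumulates in PE[2][1]:
  [0] (2,1) acc=0 (h:0 v:0)
  [1] (2,1) acc=0 (h:0 v:0)
  [2] (2,1) acc=0 (h:0 v:0)
  [3] (2,1) acc=40 (h:5 v:8)
  [4] (2,1) acc=56 (h:2 v:8)
  [5] (2,1) acc=66 (h:5 v:2)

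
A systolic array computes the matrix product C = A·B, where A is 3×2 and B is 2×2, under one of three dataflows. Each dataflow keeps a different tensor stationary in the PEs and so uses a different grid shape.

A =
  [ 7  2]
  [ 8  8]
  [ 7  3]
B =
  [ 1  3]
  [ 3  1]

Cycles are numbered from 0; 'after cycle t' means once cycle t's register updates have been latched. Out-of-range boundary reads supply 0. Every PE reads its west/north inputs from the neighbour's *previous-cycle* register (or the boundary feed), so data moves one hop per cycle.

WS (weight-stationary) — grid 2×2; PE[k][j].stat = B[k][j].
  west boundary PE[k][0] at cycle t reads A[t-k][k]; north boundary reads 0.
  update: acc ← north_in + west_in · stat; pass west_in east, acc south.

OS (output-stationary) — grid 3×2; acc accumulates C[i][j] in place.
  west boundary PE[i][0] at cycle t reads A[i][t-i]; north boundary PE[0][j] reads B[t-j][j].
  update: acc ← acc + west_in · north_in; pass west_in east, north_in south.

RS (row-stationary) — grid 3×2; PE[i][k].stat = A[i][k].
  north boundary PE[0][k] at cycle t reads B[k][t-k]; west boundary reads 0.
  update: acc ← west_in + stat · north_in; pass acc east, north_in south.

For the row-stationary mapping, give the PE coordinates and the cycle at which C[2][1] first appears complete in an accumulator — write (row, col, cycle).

RS — PE[2][1] is where C[2][1] collects:
  t=0 PE[2][1]: acc=0 h=0 v=0
  t=1 PE[2][1]: acc=0 h=0 v=0
  t=2 PE[2][1]: acc=0 h=0 v=0
  t=3 PE[2][1]: acc=16 h=16 v=3
  t=4 PE[2][1]: acc=24 h=24 v=1

(row, col, cycle) = (2, 1, 4)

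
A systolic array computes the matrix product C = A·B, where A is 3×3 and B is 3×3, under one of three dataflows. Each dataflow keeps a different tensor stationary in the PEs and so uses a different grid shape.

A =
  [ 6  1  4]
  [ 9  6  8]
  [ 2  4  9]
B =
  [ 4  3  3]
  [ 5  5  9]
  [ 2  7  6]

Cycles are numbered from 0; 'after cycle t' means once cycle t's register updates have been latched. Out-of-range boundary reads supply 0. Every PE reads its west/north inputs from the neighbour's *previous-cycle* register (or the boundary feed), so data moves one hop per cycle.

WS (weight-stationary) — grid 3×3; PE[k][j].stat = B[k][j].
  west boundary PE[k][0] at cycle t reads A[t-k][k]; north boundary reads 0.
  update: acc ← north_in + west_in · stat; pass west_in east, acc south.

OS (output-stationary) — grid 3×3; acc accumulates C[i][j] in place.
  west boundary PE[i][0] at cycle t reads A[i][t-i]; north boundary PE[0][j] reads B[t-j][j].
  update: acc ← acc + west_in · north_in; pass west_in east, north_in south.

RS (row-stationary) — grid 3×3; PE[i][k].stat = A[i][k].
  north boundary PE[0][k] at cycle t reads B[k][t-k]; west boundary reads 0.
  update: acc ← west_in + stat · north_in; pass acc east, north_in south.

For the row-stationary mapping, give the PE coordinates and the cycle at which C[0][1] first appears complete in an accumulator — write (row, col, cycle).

(row, col, cycle) = (0, 2, 3)

Under RS, C[0][1] lands at PE[0][2]:
  c0 r0c2: 0 / 0 / 0
  c1 r0c2: 0 / 0 / 0
  c2 r0c2: 37 / 37 / 2
  c3 r0c2: 51 / 51 / 7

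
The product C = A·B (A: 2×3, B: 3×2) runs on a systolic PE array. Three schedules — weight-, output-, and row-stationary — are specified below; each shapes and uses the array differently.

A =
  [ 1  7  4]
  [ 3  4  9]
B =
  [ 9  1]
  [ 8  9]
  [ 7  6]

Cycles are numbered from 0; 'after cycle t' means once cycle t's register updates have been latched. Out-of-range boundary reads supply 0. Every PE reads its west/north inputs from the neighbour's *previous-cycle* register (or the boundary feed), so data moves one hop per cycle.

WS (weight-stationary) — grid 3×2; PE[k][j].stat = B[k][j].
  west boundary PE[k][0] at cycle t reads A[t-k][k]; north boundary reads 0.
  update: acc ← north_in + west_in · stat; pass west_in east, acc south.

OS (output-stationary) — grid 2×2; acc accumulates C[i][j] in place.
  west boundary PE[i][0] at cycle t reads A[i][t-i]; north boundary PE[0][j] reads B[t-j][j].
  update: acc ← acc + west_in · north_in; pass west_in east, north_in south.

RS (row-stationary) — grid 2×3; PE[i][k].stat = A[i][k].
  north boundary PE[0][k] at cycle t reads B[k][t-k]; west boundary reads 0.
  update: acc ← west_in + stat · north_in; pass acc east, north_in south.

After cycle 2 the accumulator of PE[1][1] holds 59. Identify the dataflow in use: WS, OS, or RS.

— WS: 3×2; PE[1][1] trace:
  cycle 0: PE[1][1] → acc 0, east 0, south 0
  cycle 1: PE[1][1] → acc 0, east 0, south 0
  cycle 2: PE[1][1] → acc 64, east 7, south 64
— OS: 2×2; PE[1][1] trace:
  cycle 0: PE[1][1] → acc 0, east 0, south 0
  cycle 1: PE[1][1] → acc 0, east 0, south 0
  cycle 2: PE[1][1] → acc 3, east 3, south 1
— RS: 2×3; PE[1][1] trace:
  cycle 0: PE[1][1] → acc 0, east 0, south 0
  cycle 1: PE[1][1] → acc 0, east 0, south 0
  cycle 2: PE[1][1] → acc 59, east 59, south 8

dataflow = RS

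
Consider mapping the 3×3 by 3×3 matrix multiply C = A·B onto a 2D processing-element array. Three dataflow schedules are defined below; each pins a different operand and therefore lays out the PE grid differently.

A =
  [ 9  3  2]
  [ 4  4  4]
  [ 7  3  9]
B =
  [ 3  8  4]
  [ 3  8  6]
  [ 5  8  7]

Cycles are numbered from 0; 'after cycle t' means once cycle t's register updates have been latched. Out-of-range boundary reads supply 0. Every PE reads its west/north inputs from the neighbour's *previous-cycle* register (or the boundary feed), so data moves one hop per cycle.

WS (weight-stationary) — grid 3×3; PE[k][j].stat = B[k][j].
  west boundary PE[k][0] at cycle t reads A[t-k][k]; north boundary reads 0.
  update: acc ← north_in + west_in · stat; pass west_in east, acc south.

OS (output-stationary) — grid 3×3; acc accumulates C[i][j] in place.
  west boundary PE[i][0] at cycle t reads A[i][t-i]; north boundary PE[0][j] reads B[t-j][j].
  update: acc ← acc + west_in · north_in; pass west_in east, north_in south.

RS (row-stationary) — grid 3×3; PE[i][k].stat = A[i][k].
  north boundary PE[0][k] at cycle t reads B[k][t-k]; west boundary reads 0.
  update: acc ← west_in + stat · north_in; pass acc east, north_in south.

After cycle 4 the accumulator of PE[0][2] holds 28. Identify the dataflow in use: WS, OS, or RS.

WS [3×3] PE[0][2] across cycles:
  after 0 — PE[0][2] acc=0, pass-E 0, pass-S 0
  after 1 — PE[0][2] acc=0, pass-E 0, pass-S 0
  after 2 — PE[0][2] acc=36, pass-E 9, pass-S 36
  after 3 — PE[0][2] acc=16, pass-E 4, pass-S 16
  after 4 — PE[0][2] acc=28, pass-E 7, pass-S 28
OS [3×3] PE[0][2] across cycles:
  after 0 — PE[0][2] acc=0, pass-E 0, pass-S 0
  after 1 — PE[0][2] acc=0, pass-E 0, pass-S 0
  after 2 — PE[0][2] acc=36, pass-E 9, pass-S 4
  after 3 — PE[0][2] acc=54, pass-E 3, pass-S 6
  after 4 — PE[0][2] acc=68, pass-E 2, pass-S 7
RS [3×3] PE[0][2] across cycles:
  after 0 — PE[0][2] acc=0, pass-E 0, pass-S 0
  after 1 — PE[0][2] acc=0, pass-E 0, pass-S 0
  after 2 — PE[0][2] acc=46, pass-E 46, pass-S 5
  after 3 — PE[0][2] acc=112, pass-E 112, pass-S 8
  after 4 — PE[0][2] acc=68, pass-E 68, pass-S 7

dataflow = WS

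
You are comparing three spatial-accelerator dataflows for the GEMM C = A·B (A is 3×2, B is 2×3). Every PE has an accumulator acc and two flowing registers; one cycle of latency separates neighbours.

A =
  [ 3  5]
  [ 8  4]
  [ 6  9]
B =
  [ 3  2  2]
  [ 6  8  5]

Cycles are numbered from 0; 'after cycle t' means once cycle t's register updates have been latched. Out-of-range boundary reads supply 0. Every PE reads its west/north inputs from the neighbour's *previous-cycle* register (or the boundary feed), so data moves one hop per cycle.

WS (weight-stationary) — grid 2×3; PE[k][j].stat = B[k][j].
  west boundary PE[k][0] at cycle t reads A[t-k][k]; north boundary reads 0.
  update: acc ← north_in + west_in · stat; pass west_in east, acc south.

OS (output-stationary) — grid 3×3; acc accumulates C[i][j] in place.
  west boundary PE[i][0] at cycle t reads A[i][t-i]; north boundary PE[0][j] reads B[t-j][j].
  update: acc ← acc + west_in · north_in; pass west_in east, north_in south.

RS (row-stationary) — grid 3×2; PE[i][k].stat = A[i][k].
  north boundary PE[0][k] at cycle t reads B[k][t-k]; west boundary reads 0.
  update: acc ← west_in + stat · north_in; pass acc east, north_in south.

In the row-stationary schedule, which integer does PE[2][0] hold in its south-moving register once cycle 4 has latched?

RS (3×2). Following PE[2][0] plus its west/north inputs:
  0: (1,0).acc=0  regs=<0,0>
  0: (2,0).acc=0  regs=<0,0>
  1: (1,0).acc=24  regs=<24,3>
  1: (2,0).acc=0  regs=<0,0>
  2: (1,0).acc=16  regs=<16,2>
  2: (2,0).acc=18  regs=<18,3>
  3: (1,0).acc=16  regs=<16,2>
  3: (2,0).acc=12  regs=<12,2>
  4: (1,0).acc=0  regs=<0,0>
  4: (2,0).acc=12  regs=<12,2>

register = 2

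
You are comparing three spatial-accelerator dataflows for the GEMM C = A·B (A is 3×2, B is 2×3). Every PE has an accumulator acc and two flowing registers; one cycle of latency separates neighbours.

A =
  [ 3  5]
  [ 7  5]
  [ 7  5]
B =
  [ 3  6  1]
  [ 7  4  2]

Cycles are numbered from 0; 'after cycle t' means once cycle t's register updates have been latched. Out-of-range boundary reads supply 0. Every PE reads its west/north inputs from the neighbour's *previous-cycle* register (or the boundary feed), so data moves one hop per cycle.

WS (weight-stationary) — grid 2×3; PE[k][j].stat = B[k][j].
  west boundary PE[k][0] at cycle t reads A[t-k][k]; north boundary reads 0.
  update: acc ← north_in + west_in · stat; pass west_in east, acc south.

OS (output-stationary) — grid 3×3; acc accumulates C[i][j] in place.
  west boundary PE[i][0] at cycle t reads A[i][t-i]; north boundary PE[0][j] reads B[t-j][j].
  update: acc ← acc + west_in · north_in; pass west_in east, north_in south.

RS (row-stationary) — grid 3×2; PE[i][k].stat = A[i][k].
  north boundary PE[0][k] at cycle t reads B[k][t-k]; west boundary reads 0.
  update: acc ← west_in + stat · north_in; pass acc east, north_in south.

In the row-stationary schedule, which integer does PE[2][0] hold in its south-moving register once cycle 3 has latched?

register = 6

RS on a 3×2 grid — tracing PE[2][0] and its feeders:
  0: (1,0).acc=0  regs=<0,0>
  0: (2,0).acc=0  regs=<0,0>
  1: (1,0).acc=21  regs=<21,3>
  1: (2,0).acc=0  regs=<0,0>
  2: (1,0).acc=42  regs=<42,6>
  2: (2,0).acc=21  regs=<21,3>
  3: (1,0).acc=7  regs=<7,1>
  3: (2,0).acc=42  regs=<42,6>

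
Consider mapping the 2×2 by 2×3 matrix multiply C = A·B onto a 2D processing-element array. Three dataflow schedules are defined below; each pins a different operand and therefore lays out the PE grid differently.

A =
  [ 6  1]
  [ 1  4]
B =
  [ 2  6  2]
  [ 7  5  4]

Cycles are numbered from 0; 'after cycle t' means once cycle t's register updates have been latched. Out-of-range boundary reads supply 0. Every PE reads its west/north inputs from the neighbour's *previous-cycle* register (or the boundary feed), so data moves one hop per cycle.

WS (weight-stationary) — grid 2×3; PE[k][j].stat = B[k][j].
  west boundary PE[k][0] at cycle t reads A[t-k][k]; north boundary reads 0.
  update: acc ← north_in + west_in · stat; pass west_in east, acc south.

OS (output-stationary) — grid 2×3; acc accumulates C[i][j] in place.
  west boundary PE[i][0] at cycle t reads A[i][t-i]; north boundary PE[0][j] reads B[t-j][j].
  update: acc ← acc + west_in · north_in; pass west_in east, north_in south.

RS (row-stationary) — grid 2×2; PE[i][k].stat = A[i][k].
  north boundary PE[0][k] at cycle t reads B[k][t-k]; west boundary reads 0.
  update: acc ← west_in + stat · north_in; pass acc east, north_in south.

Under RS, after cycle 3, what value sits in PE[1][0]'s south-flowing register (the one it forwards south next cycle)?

RS 2×2: PE[1][0] cycle-by-cycle (with neighbour feeds):
  0: (0,0).acc=12  regs=<12,2>
  0: (1,0).acc=0  regs=<0,0>
  1: (0,0).acc=36  regs=<36,6>
  1: (1,0).acc=2  regs=<2,2>
  2: (0,0).acc=12  regs=<12,2>
  2: (1,0).acc=6  regs=<6,6>
  3: (0,0).acc=0  regs=<0,0>
  3: (1,0).acc=2  regs=<2,2>

register = 2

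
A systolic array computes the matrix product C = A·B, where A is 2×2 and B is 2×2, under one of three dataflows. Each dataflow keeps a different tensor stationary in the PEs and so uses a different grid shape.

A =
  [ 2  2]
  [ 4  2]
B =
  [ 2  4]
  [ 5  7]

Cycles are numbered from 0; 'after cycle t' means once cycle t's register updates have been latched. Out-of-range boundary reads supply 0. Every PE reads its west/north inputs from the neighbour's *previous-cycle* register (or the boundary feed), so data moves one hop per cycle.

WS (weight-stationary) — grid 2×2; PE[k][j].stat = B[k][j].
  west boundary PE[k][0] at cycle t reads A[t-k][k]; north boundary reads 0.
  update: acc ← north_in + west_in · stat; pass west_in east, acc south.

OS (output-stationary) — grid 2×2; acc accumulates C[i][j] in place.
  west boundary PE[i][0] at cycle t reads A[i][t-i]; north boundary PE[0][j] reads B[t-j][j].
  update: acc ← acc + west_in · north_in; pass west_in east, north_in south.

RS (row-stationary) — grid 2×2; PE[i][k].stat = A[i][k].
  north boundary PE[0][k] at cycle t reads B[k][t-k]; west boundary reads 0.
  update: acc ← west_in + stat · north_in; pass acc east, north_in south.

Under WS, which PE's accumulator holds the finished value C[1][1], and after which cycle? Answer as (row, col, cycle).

(row, col, cycle) = (1, 1, 3)

Under WS, C[1][1] lands at PE[1][1]:
  @0  [1,1]  acc 0  |  →0  ↓0
  @1  [1,1]  acc 0  |  →0  ↓0
  @2  [1,1]  acc 22  |  →2  ↓22
  @3  [1,1]  acc 30  |  →2  ↓30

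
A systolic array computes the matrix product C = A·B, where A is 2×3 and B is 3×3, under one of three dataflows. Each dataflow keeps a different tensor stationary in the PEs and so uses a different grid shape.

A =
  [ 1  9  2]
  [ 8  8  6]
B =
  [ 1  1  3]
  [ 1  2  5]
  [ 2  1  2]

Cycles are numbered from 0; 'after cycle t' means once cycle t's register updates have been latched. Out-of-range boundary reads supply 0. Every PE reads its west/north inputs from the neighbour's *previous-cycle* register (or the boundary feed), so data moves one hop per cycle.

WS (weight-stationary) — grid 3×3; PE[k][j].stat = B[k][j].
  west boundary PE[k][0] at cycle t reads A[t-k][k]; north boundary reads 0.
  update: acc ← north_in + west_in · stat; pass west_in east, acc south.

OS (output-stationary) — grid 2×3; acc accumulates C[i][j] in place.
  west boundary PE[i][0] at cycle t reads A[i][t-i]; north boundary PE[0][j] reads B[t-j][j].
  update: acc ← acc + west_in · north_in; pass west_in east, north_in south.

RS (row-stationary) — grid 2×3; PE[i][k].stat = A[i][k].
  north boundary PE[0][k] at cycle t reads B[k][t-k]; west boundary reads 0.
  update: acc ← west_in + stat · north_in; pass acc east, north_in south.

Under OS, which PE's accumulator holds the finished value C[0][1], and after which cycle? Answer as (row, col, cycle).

(row, col, cycle) = (0, 1, 3)

OS — PE[0][1] is where C[0][1] collects:
  0: (0,1).acc=0  regs=<0,0>
  1: (0,1).acc=1  regs=<1,1>
  2: (0,1).acc=19  regs=<9,2>
  3: (0,1).acc=21  regs=<2,1>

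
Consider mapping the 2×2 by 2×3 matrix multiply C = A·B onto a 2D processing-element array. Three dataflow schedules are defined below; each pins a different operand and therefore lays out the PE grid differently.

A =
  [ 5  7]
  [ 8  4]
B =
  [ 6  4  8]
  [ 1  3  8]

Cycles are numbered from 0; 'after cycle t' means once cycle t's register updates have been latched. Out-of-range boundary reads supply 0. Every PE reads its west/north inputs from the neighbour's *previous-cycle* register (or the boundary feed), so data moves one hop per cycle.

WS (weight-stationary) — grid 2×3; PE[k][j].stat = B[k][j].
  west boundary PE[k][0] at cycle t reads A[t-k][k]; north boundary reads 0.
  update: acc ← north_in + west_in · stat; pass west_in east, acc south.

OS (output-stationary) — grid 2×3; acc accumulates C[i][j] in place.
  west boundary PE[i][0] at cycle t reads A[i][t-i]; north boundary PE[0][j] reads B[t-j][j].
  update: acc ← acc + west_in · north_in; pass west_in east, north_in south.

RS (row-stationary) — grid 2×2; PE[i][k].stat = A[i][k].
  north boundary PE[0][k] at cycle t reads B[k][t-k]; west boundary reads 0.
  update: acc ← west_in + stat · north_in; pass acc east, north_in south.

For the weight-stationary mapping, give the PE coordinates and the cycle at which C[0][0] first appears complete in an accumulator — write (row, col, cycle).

WS: C[0][0] accumulates in PE[1][0]:
  after 0 — PE[1][0] acc=0, pass-E 0, pass-S 0
  after 1 — PE[1][0] acc=37, pass-E 7, pass-S 37

(row, col, cycle) = (1, 0, 1)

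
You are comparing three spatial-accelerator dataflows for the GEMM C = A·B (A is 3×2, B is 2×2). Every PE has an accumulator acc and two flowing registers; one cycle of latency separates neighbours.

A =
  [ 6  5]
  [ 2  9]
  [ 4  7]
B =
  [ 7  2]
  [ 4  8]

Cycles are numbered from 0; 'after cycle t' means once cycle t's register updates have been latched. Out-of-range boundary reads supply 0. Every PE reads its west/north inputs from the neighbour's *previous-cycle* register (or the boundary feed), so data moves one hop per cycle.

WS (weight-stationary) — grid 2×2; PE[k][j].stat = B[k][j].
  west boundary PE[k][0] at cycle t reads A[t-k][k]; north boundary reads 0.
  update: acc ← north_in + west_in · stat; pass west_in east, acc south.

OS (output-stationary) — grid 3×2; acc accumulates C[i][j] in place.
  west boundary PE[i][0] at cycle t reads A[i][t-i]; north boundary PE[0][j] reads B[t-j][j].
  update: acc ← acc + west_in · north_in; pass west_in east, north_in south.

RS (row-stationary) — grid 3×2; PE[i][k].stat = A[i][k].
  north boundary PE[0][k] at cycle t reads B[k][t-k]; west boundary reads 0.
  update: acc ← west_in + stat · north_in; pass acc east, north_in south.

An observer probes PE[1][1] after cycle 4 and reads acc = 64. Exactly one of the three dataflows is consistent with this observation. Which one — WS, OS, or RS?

— WS: 2×2; PE[1][1] trace:
  step 0 · PE1,1: acc=0; fwd→0 fwd↓0
  step 1 · PE1,1: acc=0; fwd→0 fwd↓0
  step 2 · PE1,1: acc=52; fwd→5 fwd↓52
  step 3 · PE1,1: acc=76; fwd→9 fwd↓76
  step 4 · PE1,1: acc=64; fwd→7 fwd↓64
— OS: 3×2; PE[1][1] trace:
  step 0 · PE1,1: acc=0; fwd→0 fwd↓0
  step 1 · PE1,1: acc=0; fwd→0 fwd↓0
  step 2 · PE1,1: acc=4; fwd→2 fwd↓2
  step 3 · PE1,1: acc=76; fwd→9 fwd↓8
  step 4 · PE1,1: acc=76; fwd→0 fwd↓0
— RS: 3×2; PE[1][1] trace:
  step 0 · PE1,1: acc=0; fwd→0 fwd↓0
  step 1 · PE1,1: acc=0; fwd→0 fwd↓0
  step 2 · PE1,1: acc=50; fwd→50 fwd↓4
  step 3 · PE1,1: acc=76; fwd→76 fwd↓8
  step 4 · PE1,1: acc=0; fwd→0 fwd↓0

dataflow = WS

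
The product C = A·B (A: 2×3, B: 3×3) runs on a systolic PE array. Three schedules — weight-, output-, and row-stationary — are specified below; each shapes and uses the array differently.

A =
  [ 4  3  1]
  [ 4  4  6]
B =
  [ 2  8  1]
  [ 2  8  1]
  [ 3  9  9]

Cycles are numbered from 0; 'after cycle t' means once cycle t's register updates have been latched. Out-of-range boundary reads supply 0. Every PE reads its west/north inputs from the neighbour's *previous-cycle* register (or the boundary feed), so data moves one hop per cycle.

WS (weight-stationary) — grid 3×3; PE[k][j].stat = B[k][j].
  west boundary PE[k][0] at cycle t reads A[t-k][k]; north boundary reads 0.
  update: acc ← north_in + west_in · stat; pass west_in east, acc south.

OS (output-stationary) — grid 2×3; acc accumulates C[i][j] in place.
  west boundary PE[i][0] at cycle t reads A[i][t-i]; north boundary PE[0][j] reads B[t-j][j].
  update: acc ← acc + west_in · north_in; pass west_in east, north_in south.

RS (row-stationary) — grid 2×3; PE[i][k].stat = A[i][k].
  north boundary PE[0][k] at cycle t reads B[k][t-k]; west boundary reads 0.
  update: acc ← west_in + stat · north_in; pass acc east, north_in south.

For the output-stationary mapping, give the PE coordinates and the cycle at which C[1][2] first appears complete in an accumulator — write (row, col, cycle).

(row, col, cycle) = (1, 2, 5)

OS — PE[1][2] is where C[1][2] collects:
  t=0 PE[1][2]: acc=0 h=0 v=0
  t=1 PE[1][2]: acc=0 h=0 v=0
  t=2 PE[1][2]: acc=0 h=0 v=0
  t=3 PE[1][2]: acc=4 h=4 v=1
  t=4 PE[1][2]: acc=8 h=4 v=1
  t=5 PE[1][2]: acc=62 h=6 v=9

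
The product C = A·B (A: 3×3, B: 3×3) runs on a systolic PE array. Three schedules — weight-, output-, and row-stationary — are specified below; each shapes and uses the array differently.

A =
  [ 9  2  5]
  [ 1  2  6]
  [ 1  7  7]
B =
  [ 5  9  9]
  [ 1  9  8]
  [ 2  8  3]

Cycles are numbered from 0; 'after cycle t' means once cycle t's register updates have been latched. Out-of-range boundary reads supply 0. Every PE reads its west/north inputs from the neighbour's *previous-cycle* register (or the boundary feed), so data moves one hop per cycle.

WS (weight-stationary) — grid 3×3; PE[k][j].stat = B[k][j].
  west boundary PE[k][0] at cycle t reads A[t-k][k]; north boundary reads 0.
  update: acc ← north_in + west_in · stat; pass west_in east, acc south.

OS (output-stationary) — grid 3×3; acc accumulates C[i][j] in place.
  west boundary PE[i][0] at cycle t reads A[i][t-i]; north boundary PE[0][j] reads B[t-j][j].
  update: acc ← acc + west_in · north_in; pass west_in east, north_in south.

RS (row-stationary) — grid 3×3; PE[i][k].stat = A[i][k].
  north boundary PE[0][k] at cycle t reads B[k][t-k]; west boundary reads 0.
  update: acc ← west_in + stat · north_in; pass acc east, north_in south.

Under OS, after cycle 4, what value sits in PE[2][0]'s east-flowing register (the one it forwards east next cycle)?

register = 7

OS (3×3). Following PE[2][0] plus its west/north inputs:
  cycle 0: PE[1][0] → acc 0, east 0, south 0
  cycle 0: PE[2][0] → acc 0, east 0, south 0
  cycle 1: PE[1][0] → acc 5, east 1, south 5
  cycle 1: PE[2][0] → acc 0, east 0, south 0
  cycle 2: PE[1][0] → acc 7, east 2, south 1
  cycle 2: PE[2][0] → acc 5, east 1, south 5
  cycle 3: PE[1][0] → acc 19, east 6, south 2
  cycle 3: PE[2][0] → acc 12, east 7, south 1
  cycle 4: PE[1][0] → acc 19, east 0, south 0
  cycle 4: PE[2][0] → acc 26, east 7, south 2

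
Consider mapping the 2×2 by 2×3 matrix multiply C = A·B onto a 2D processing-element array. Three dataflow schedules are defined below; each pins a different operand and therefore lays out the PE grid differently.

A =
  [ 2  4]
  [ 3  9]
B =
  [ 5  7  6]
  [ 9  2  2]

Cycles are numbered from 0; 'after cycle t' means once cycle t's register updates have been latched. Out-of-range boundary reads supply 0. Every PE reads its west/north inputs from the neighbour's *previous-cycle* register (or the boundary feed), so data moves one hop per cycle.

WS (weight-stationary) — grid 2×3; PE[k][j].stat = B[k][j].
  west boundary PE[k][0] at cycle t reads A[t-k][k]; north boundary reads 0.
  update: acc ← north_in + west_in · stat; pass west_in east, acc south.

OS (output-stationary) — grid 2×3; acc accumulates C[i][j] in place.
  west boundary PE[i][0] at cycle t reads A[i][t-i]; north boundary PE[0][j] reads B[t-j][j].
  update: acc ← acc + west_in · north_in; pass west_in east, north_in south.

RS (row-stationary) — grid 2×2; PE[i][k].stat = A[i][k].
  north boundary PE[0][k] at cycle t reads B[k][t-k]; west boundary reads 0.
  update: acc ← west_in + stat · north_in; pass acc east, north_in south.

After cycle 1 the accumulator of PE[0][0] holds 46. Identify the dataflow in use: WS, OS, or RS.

dataflow = OS

WS [2×3] PE[0][0] across cycles:
  after 0 — PE[0][0] acc=10, pass-E 2, pass-S 10
  after 1 — PE[0][0] acc=15, pass-E 3, pass-S 15
OS [2×3] PE[0][0] across cycles:
  after 0 — PE[0][0] acc=10, pass-E 2, pass-S 5
  after 1 — PE[0][0] acc=46, pass-E 4, pass-S 9
RS [2×2] PE[0][0] across cycles:
  after 0 — PE[0][0] acc=10, pass-E 10, pass-S 5
  after 1 — PE[0][0] acc=14, pass-E 14, pass-S 7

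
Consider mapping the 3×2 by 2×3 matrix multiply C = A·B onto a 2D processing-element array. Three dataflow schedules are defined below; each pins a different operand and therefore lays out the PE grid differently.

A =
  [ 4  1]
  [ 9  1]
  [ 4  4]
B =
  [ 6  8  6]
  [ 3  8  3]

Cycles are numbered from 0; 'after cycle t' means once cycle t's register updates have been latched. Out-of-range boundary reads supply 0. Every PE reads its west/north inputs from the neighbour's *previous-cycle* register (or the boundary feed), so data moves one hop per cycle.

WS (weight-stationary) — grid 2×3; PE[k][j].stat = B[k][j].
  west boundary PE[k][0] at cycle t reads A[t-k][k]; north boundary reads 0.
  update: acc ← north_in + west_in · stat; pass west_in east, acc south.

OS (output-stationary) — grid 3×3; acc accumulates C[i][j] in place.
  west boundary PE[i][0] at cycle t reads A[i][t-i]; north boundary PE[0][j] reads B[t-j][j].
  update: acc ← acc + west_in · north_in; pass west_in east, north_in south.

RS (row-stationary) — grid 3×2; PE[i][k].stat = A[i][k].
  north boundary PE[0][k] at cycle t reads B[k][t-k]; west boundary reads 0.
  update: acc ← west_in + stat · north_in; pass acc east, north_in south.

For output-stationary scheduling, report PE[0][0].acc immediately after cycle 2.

PE[0][0].acc = 27

Tracing OS — 3×3 array, target PE[0][0]:
  [0] (0,0) acc=24 (h:4 v:6)
  [1] (0,0) acc=27 (h:1 v:3)
  [2] (0,0) acc=27 (h:0 v:0)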